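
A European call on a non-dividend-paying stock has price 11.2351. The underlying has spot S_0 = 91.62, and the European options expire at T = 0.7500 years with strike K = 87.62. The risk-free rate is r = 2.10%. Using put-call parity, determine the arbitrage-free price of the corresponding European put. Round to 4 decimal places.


Put-call parity: C - P = S_0 * exp(-qT) - K * exp(-rT).
S_0 * exp(-qT) = 91.6200 * 1.00000000 = 91.62000000
K * exp(-rT) = 87.6200 * 0.98437338 = 86.25079579
P = C - S*exp(-qT) + K*exp(-rT)
P = 11.2351 - 91.62000000 + 86.25079579 = 5.8659

Answer: Put price = 5.8659


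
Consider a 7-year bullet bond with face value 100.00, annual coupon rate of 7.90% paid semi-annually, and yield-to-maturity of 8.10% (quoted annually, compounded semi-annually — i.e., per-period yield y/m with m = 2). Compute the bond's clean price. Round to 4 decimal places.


Answer: Price = 98.9472

Derivation:
Coupon per period c = face * coupon_rate / m = 3.950000
Periods per year m = 2; per-period yield y/m = 0.040500
Number of cashflows N = 14
Cashflows (t years, CF_t, discount factor 1/(1+y/m)^(m*t), PV):
  t = 0.5000: CF_t = 3.950000, DF = 0.961076, PV = 3.796252
  t = 1.0000: CF_t = 3.950000, DF = 0.923668, PV = 3.648488
  t = 1.5000: CF_t = 3.950000, DF = 0.887715, PV = 3.506476
  t = 2.0000: CF_t = 3.950000, DF = 0.853162, PV = 3.369991
  t = 2.5000: CF_t = 3.950000, DF = 0.819954, PV = 3.238819
  t = 3.0000: CF_t = 3.950000, DF = 0.788039, PV = 3.112752
  t = 3.5000: CF_t = 3.950000, DF = 0.757365, PV = 2.991593
  t = 4.0000: CF_t = 3.950000, DF = 0.727886, PV = 2.875149
  t = 4.5000: CF_t = 3.950000, DF = 0.699554, PV = 2.763238
  t = 5.0000: CF_t = 3.950000, DF = 0.672325, PV = 2.655683
  t = 5.5000: CF_t = 3.950000, DF = 0.646156, PV = 2.552314
  t = 6.0000: CF_t = 3.950000, DF = 0.621005, PV = 2.452969
  t = 6.5000: CF_t = 3.950000, DF = 0.596833, PV = 2.357491
  t = 7.0000: CF_t = 103.950000, DF = 0.573602, PV = 59.625950
Price P = sum_t PV_t = 98.947166


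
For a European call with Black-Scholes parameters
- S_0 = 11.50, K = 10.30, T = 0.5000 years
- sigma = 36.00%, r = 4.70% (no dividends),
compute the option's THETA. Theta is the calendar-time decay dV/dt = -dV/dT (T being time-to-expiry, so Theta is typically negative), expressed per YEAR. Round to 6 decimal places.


Answer: Theta = -1.253493

Derivation:
d1 = 0.6525147598; d2 = 0.3979563186
phi(d1) = 0.3224438427; exp(-qT) = 1.0000000000; exp(-rT) = 0.9767739747
Theta = -S*exp(-qT)*phi(d1)*sigma/(2*sqrt(T)) - r*K*exp(-rT)*N(d2) + q*S*exp(-qT)*N(d1)
N(d1) = 0.7429654228; N(d2) = 0.6546688076; sqrt(T) = 0.7071067812
Term 1 = -11.5000 * 1.0000000000 * 0.3224438427 * 0.3600 / (2 * 0.7071067812) = -0.9439292228
Term 2 = -0.0470 * 10.3000 * 0.9767739747 * 0.6546688076 = -0.3095642577
Term 3 = 0 (no dividend yield, q = 0)
Theta = -0.9439292228 + (-0.3095642577) + (0.0000000000) = -1.253493


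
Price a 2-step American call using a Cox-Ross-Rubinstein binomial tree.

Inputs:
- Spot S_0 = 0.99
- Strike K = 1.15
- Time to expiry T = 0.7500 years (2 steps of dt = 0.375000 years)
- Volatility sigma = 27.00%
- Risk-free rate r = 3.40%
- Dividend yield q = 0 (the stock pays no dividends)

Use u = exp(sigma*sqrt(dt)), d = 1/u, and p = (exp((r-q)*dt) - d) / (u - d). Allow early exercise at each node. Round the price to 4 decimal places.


Answer: Price = V(0,0) = 0.0550

Derivation:
dt = T/N = 0.375000
u = exp(sigma*sqrt(dt)) = 1.179795; d = 1/u = 0.847605
p = (exp((r-q)*dt) - d) / (u - d) = 0.497386
Discount per step: exp(-r*dt) = 0.987331
Stock lattice S(k, i) with i counting down-moves:
  k=0: S(0,0) = 0.9900
  k=1: S(1,0) = 1.1680; S(1,1) = 0.8391
  k=2: S(2,0) = 1.3780; S(2,1) = 0.9900; S(2,2) = 0.7112
Terminal payoffs V(N, i) = max(S_T - K, 0):
  V(2,0) = 0.227997; V(2,1) = 0.000000; V(2,2) = 0.000000
Backward induction: V(k, i) = exp(-r*dt) * [p * V(k+1, i) + (1-p) * V(k+1, i+1)]; then take max(V_cont, immediate exercise) for American.
  V(1,0) = exp(-r*dt) * [p*0.227997 + (1-p)*0.000000] = 0.111966; exercise = 0.017997; V(1,0) = max -> 0.111966
  V(1,1) = exp(-r*dt) * [p*0.000000 + (1-p)*0.000000] = 0.000000; exercise = 0.000000; V(1,1) = max -> 0.000000
  V(0,0) = exp(-r*dt) * [p*0.111966 + (1-p)*0.000000] = 0.054985; exercise = 0.000000; V(0,0) = max -> 0.054985


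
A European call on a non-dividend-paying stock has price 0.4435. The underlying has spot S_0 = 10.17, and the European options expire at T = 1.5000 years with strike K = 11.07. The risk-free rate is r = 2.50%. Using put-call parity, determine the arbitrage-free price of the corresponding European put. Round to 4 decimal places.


Answer: Put price = 0.9361

Derivation:
Put-call parity: C - P = S_0 * exp(-qT) - K * exp(-rT).
S_0 * exp(-qT) = 10.1700 * 1.00000000 = 10.17000000
K * exp(-rT) = 11.0700 * 0.96319442 = 10.66256220
P = C - S*exp(-qT) + K*exp(-rT)
P = 0.4435 - 10.17000000 + 10.66256220 = 0.9361


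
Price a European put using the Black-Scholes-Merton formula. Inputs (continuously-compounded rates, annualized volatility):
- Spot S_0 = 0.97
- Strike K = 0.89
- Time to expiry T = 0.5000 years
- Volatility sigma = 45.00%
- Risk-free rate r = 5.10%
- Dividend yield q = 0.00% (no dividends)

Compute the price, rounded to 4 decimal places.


Answer: Price = 0.0719

Derivation:
d1 = (ln(S/K) + (r - q + 0.5*sigma^2) * T) / (sigma * sqrt(T)) = 0.50974419
d2 = d1 - sigma * sqrt(T) = 0.19154614
exp(-rT) = 0.97482238; exp(-qT) = 1.00000000
P = K * exp(-rT) * N(-d2) - S_0 * exp(-qT) * N(-d1)
N(-d1) = 0.30511534; N(-d2) = 0.42404887
P = 0.8900 * 0.97482238 * 0.42404887 - 0.9700 * 1.00000000 * 0.30511534 = 0.0719


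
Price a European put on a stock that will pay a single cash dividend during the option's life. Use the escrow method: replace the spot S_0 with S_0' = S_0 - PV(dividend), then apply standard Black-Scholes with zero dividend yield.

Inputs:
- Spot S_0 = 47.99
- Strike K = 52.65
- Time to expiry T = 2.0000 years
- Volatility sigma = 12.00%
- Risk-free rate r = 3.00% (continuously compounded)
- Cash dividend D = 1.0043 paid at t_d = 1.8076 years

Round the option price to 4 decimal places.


Answer: Price = 4.6953

Derivation:
PV(D) = D * exp(-r * t_d) = 1.0043 * 0.94721612 = 0.95128915
S_0' = S_0 - PV(D) = 47.9900 - 0.95128915 = 47.03871085
d1 = (ln(S_0'/K) + (r + sigma^2/2)*T) / (sigma*sqrt(T)) = -0.22565746
d2 = d1 - sigma*sqrt(T) = -0.39536309
exp(-rT) = 0.94176453
N(-d1) = 0.58926608; N(-d2) = 0.65371253
P = K * exp(-rT) * N(-d2) - S_0' * N(-d1) = 52.6500 * 0.94176453 * 0.65371253 - 47.03871085 * 0.58926608 = 4.6953


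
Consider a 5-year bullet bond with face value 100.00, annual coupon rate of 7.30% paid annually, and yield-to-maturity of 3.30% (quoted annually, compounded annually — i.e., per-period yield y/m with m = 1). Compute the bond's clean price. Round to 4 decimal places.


Coupon per period c = face * coupon_rate / m = 7.300000
Periods per year m = 1; per-period yield y/m = 0.033000
Number of cashflows N = 5
Cashflows (t years, CF_t, discount factor 1/(1+y/m)^(m*t), PV):
  t = 1.0000: CF_t = 7.300000, DF = 0.968054, PV = 7.066796
  t = 2.0000: CF_t = 7.300000, DF = 0.937129, PV = 6.841041
  t = 3.0000: CF_t = 7.300000, DF = 0.907192, PV = 6.622499
  t = 4.0000: CF_t = 7.300000, DF = 0.878211, PV = 6.410938
  t = 5.0000: CF_t = 107.300000, DF = 0.850156, PV = 91.221690
Price P = sum_t PV_t = 118.162964

Answer: Price = 118.1630


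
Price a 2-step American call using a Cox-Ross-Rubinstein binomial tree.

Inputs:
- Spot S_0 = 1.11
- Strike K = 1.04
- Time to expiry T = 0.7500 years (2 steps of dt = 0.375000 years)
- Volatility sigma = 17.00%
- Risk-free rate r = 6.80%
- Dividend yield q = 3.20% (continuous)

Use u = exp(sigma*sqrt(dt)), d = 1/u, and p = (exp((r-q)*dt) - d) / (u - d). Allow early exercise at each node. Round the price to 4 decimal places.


Answer: Price = V(0,0) = 0.1234

Derivation:
dt = T/N = 0.375000
u = exp(sigma*sqrt(dt)) = 1.109715; d = 1/u = 0.901132
p = (exp((r-q)*dt) - d) / (u - d) = 0.539159
Discount per step: exp(-r*dt) = 0.974822
Stock lattice S(k, i) with i counting down-moves:
  k=0: S(0,0) = 1.1100
  k=1: S(1,0) = 1.2318; S(1,1) = 1.0003
  k=2: S(2,0) = 1.3669; S(2,1) = 1.1100; S(2,2) = 0.9014
Terminal payoffs V(N, i) = max(S_T - K, 0):
  V(2,0) = 0.326929; V(2,1) = 0.070000; V(2,2) = 0.000000
Backward induction: V(k, i) = exp(-r*dt) * [p * V(k+1, i) + (1-p) * V(k+1, i+1)]; then take max(V_cont, immediate exercise) for American.
  V(1,0) = exp(-r*dt) * [p*0.326929 + (1-p)*0.070000] = 0.203275; exercise = 0.191784; V(1,0) = max -> 0.203275
  V(1,1) = exp(-r*dt) * [p*0.070000 + (1-p)*0.000000] = 0.036791; exercise = 0.000000; V(1,1) = max -> 0.036791
  V(0,0) = exp(-r*dt) * [p*0.203275 + (1-p)*0.036791] = 0.123366; exercise = 0.070000; V(0,0) = max -> 0.123366


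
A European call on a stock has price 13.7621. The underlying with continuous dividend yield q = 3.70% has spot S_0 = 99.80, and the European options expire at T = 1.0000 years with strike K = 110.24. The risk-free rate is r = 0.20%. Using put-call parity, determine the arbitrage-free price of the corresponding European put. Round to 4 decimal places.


Put-call parity: C - P = S_0 * exp(-qT) - K * exp(-rT).
S_0 * exp(-qT) = 99.8000 * 0.96367614 = 96.17487831
K * exp(-rT) = 110.2400 * 0.99800200 = 110.01974033
P = C - S*exp(-qT) + K*exp(-rT)
P = 13.7621 - 96.17487831 + 110.01974033 = 27.6070

Answer: Put price = 27.6070


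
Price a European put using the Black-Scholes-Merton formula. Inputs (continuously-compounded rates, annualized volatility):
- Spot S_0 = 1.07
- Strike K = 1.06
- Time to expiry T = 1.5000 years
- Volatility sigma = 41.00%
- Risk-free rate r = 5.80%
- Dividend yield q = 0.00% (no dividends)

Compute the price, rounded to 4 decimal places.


d1 = (ln(S/K) + (r - q + 0.5*sigma^2) * T) / (sigma * sqrt(T)) = 0.44302854
d2 = d1 - sigma * sqrt(T) = -0.05911686
exp(-rT) = 0.91667710; exp(-qT) = 1.00000000
P = K * exp(-rT) * N(-d2) - S_0 * exp(-qT) * N(-d1)
N(-d1) = 0.32887255; N(-d2) = 0.52357049
P = 1.0600 * 0.91667710 * 0.52357049 - 1.0700 * 1.00000000 * 0.32887255 = 0.1568

Answer: Price = 0.1568


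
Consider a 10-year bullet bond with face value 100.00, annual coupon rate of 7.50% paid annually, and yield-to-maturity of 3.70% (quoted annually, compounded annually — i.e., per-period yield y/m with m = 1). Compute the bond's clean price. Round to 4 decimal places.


Coupon per period c = face * coupon_rate / m = 7.500000
Periods per year m = 1; per-period yield y/m = 0.037000
Number of cashflows N = 10
Cashflows (t years, CF_t, discount factor 1/(1+y/m)^(m*t), PV):
  t = 1.0000: CF_t = 7.500000, DF = 0.964320, PV = 7.232401
  t = 2.0000: CF_t = 7.500000, DF = 0.929913, PV = 6.974350
  t = 3.0000: CF_t = 7.500000, DF = 0.896734, PV = 6.725506
  t = 4.0000: CF_t = 7.500000, DF = 0.864739, PV = 6.485541
  t = 5.0000: CF_t = 7.500000, DF = 0.833885, PV = 6.254138
  t = 6.0000: CF_t = 7.500000, DF = 0.804132, PV = 6.030992
  t = 7.0000: CF_t = 7.500000, DF = 0.775441, PV = 5.815807
  t = 8.0000: CF_t = 7.500000, DF = 0.747773, PV = 5.608300
  t = 9.0000: CF_t = 7.500000, DF = 0.721093, PV = 5.408196
  t = 10.0000: CF_t = 107.500000, DF = 0.695364, PV = 74.751670
Price P = sum_t PV_t = 131.286902

Answer: Price = 131.2869


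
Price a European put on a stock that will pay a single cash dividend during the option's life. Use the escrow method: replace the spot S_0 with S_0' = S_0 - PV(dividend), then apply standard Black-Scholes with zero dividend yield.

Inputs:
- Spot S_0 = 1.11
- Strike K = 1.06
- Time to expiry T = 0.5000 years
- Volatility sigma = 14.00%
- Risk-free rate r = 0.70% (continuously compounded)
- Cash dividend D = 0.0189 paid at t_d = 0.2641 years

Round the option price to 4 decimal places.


PV(D) = D * exp(-r * t_d) = 0.0189 * 0.99815301 = 0.01886509
S_0' = S_0 - PV(D) = 1.1100 - 0.01886509 = 1.09113491
d1 = (ln(S_0'/K) + (r + sigma^2/2)*T) / (sigma*sqrt(T)) = 0.37728639
d2 = d1 - sigma*sqrt(T) = 0.27829144
exp(-rT) = 0.99650612
N(-d1) = 0.35298039; N(-d2) = 0.39039432
P = K * exp(-rT) * N(-d2) - S_0' * N(-d1) = 1.0600 * 0.99650612 * 0.39039432 - 1.09113491 * 0.35298039 = 0.0272

Answer: Price = 0.0272


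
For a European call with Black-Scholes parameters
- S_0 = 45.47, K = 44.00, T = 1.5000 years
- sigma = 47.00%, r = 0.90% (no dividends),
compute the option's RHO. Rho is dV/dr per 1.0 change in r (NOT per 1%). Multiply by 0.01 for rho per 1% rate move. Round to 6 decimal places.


d1 = 0.3683583221; d2 = -0.2072717675
phi(d1) = 0.3727741794; exp(-qT) = 1.0000000000; exp(-rT) = 0.9865907163
N(d2) = 0.4178988108
Rho = K*T*exp(-rT)*N(d2) = 44.0000 * 1.5000 * 0.9865907163 * 0.4178988108 = 27.211476

Answer: Rho = 27.211476


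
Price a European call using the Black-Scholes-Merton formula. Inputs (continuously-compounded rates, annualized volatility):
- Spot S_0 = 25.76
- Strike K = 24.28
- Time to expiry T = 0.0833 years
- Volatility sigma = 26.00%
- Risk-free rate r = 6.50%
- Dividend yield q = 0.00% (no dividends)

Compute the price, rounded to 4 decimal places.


Answer: Price = 1.8129

Derivation:
d1 = (ln(S/K) + (r - q + 0.5*sigma^2) * T) / (sigma * sqrt(T)) = 0.89818105
d2 = d1 - sigma * sqrt(T) = 0.82314053
exp(-rT) = 0.99460013; exp(-qT) = 1.00000000
C = S_0 * exp(-qT) * N(d1) - K * exp(-rT) * N(d2)
N(d1) = 0.81545548; N(d2) = 0.79478596
C = 25.7600 * 1.00000000 * 0.81545548 - 24.2800 * 0.99460013 * 0.79478596 = 1.8129


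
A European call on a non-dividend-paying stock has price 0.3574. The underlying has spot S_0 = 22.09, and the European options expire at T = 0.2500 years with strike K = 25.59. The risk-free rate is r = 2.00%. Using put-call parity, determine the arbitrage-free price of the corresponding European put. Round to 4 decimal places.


Answer: Put price = 3.7298

Derivation:
Put-call parity: C - P = S_0 * exp(-qT) - K * exp(-rT).
S_0 * exp(-qT) = 22.0900 * 1.00000000 = 22.09000000
K * exp(-rT) = 25.5900 * 0.99501248 = 25.46236934
P = C - S*exp(-qT) + K*exp(-rT)
P = 0.3574 - 22.09000000 + 25.46236934 = 3.7298


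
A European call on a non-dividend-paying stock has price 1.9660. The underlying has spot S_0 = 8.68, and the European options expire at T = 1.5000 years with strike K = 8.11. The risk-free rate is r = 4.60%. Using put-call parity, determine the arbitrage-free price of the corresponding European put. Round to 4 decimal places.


Put-call parity: C - P = S_0 * exp(-qT) - K * exp(-rT).
S_0 * exp(-qT) = 8.6800 * 1.00000000 = 8.68000000
K * exp(-rT) = 8.1100 * 0.93332668 = 7.56927938
P = C - S*exp(-qT) + K*exp(-rT)
P = 1.9660 - 8.68000000 + 7.56927938 = 0.8553

Answer: Put price = 0.8553


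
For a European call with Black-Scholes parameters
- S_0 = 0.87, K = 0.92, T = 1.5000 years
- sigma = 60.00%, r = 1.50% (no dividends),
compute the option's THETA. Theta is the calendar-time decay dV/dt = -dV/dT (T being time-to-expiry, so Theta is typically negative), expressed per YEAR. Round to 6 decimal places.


d1 = 0.3219984112; d2 = -0.4128485117
phi(d1) = 0.3787874604; exp(-qT) = 1.0000000000; exp(-rT) = 0.9777512372
Theta = -S*exp(-qT)*phi(d1)*sigma/(2*sqrt(T)) - r*K*exp(-rT)*N(d2) + q*S*exp(-qT)*N(d1)
N(d1) = 0.6262730509; N(d2) = 0.3398588032; sqrt(T) = 1.2247448714
Term 1 = -0.8700 * 1.0000000000 * 0.3787874604 * 0.6000 / (2 * 1.2247448714) = -0.0807217319
Term 2 = -0.0150 * 0.9200 * 0.9777512372 * 0.3398588032 = -0.0045857036
Term 3 = 0 (no dividend yield, q = 0)
Theta = -0.0807217319 + (-0.0045857036) + (0.0000000000) = -0.085307

Answer: Theta = -0.085307


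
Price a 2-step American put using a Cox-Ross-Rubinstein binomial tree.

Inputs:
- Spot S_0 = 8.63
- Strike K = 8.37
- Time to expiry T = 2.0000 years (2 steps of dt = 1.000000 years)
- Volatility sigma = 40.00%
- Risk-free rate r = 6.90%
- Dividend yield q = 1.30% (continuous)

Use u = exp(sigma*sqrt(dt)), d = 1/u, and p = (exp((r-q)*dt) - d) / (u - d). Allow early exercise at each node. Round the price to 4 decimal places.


Answer: Price = V(0,0) = 1.2753

Derivation:
dt = T/N = 1.000000
u = exp(sigma*sqrt(dt)) = 1.491825; d = 1/u = 0.670320
p = (exp((r-q)*dt) - d) / (u - d) = 0.471425
Discount per step: exp(-r*dt) = 0.933327
Stock lattice S(k, i) with i counting down-moves:
  k=0: S(0,0) = 8.6300
  k=1: S(1,0) = 12.8744; S(1,1) = 5.7849
  k=2: S(2,0) = 19.2064; S(2,1) = 8.6300; S(2,2) = 3.8777
Terminal payoffs V(N, i) = max(K - S_T, 0):
  V(2,0) = 0.000000; V(2,1) = 0.000000; V(2,2) = 4.492291
Backward induction: V(k, i) = exp(-r*dt) * [p * V(k+1, i) + (1-p) * V(k+1, i+1)]; then take max(V_cont, immediate exercise) for American.
  V(1,0) = exp(-r*dt) * [p*0.000000 + (1-p)*0.000000] = 0.000000; exercise = 0.000000; V(1,0) = max -> 0.000000
  V(1,1) = exp(-r*dt) * [p*0.000000 + (1-p)*4.492291] = 2.216197; exercise = 2.585138; V(1,1) = max -> 2.585138
  V(0,0) = exp(-r*dt) * [p*0.000000 + (1-p)*2.585138] = 1.275335; exercise = 0.000000; V(0,0) = max -> 1.275335


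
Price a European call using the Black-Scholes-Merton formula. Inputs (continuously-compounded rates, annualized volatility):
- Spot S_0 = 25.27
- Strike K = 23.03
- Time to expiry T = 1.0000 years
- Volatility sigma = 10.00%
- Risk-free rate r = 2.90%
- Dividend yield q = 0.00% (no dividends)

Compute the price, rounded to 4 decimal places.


d1 = (ln(S/K) + (r - q + 0.5*sigma^2) * T) / (sigma * sqrt(T)) = 1.26820208
d2 = d1 - sigma * sqrt(T) = 1.16820208
exp(-rT) = 0.97141646; exp(-qT) = 1.00000000
C = S_0 * exp(-qT) * N(d1) - K * exp(-rT) * N(d2)
N(d1) = 0.89763710; N(d2) = 0.87863737
C = 25.2700 * 1.00000000 * 0.89763710 - 23.0300 * 0.97141646 * 0.87863737 = 3.0267

Answer: Price = 3.0267


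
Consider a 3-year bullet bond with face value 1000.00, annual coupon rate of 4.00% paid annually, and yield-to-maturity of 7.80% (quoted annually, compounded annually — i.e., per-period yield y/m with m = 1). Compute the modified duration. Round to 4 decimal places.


Answer: Modified duration = 2.6712

Derivation:
Coupon per period c = face * coupon_rate / m = 40.000000
Periods per year m = 1; per-period yield y/m = 0.078000
Number of cashflows N = 3
Cashflows (t years, CF_t, discount factor 1/(1+y/m)^(m*t), PV):
  t = 1.0000: CF_t = 40.000000, DF = 0.927644, PV = 37.105751
  t = 2.0000: CF_t = 40.000000, DF = 0.860523, PV = 34.420920
  t = 3.0000: CF_t = 1040.000000, DF = 0.798259, PV = 830.189157
Price P = sum_t PV_t = 901.715828
First compute Macaulay numerator sum_t t * PV_t:
  t * PV_t at t = 1.0000: 37.105751
  t * PV_t at t = 2.0000: 68.841839
  t * PV_t at t = 3.0000: 2490.567471
Macaulay duration D = 2596.515061 / 901.715828 = 2.879527
Modified duration = D / (1 + y/m) = 2.879527 / (1 + 0.078000) = 2.671175


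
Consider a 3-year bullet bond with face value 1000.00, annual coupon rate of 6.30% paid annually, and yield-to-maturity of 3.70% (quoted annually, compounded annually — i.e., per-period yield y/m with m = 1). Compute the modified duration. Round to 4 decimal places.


Coupon per period c = face * coupon_rate / m = 63.000000
Periods per year m = 1; per-period yield y/m = 0.037000
Number of cashflows N = 3
Cashflows (t years, CF_t, discount factor 1/(1+y/m)^(m*t), PV):
  t = 1.0000: CF_t = 63.000000, DF = 0.964320, PV = 60.752170
  t = 2.0000: CF_t = 63.000000, DF = 0.929913, PV = 58.584542
  t = 3.0000: CF_t = 1063.000000, DF = 0.896734, PV = 953.228449
Price P = sum_t PV_t = 1072.565160
First compute Macaulay numerator sum_t t * PV_t:
  t * PV_t at t = 1.0000: 60.752170
  t * PV_t at t = 2.0000: 117.169083
  t * PV_t at t = 3.0000: 2859.685347
Macaulay duration D = 3037.606600 / 1072.565160 = 2.832095
Modified duration = D / (1 + y/m) = 2.832095 / (1 + 0.037000) = 2.731046

Answer: Modified duration = 2.7310


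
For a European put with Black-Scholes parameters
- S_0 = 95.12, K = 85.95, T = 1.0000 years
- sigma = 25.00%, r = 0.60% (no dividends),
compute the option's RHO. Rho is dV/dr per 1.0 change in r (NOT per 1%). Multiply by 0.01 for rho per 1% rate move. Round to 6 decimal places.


d1 = 0.5544940822; d2 = 0.3044940822
phi(d1) = 0.3420937773; exp(-qT) = 1.0000000000; exp(-rT) = 0.9940179641
N(-d2) = 0.3803757503
Rho = -K*T*exp(-rT)*N(-d2) = -85.9500 * 1.0000 * 0.9940179641 * 0.3803757503 = -32.497723

Answer: Rho = -32.497723


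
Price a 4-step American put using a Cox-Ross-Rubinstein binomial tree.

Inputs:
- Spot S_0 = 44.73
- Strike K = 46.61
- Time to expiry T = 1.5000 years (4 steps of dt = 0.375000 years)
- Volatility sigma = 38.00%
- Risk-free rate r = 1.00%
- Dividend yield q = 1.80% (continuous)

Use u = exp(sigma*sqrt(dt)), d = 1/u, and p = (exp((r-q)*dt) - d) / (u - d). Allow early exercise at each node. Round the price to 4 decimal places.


Answer: Price = V(0,0) = 9.2853

Derivation:
dt = T/N = 0.375000
u = exp(sigma*sqrt(dt)) = 1.262005; d = 1/u = 0.792390
p = (exp((r-q)*dt) - d) / (u - d) = 0.435707
Discount per step: exp(-r*dt) = 0.996257
Stock lattice S(k, i) with i counting down-moves:
  k=0: S(0,0) = 44.7300
  k=1: S(1,0) = 56.4495; S(1,1) = 35.4436
  k=2: S(2,0) = 71.2395; S(2,1) = 44.7300; S(2,2) = 28.0852
  k=3: S(3,0) = 89.9046; S(3,1) = 56.4495; S(3,2) = 35.4436; S(3,3) = 22.2544
  k=4: S(4,0) = 113.4600; S(4,1) = 71.2395; S(4,2) = 44.7300; S(4,3) = 28.0852; S(4,4) = 17.6342
Terminal payoffs V(N, i) = max(K - S_T, 0):
  V(4,0) = 0.000000; V(4,1) = 0.000000; V(4,2) = 1.880000; V(4,3) = 18.524839; V(4,4) = 28.975833
Backward induction: V(k, i) = exp(-r*dt) * [p * V(k+1, i) + (1-p) * V(k+1, i+1)]; then take max(V_cont, immediate exercise) for American.
  V(3,0) = exp(-r*dt) * [p*0.000000 + (1-p)*0.000000] = 0.000000; exercise = 0.000000; V(3,0) = max -> 0.000000
  V(3,1) = exp(-r*dt) * [p*0.000000 + (1-p)*1.880000] = 1.056900; exercise = 0.000000; V(3,1) = max -> 1.056900
  V(3,2) = exp(-r*dt) * [p*1.880000 + (1-p)*18.524839] = 11.230372; exercise = 11.166393; V(3,2) = max -> 11.230372
  V(3,3) = exp(-r*dt) * [p*18.524839 + (1-p)*28.975833] = 24.330849; exercise = 24.355598; V(3,3) = max -> 24.355598
  V(2,0) = exp(-r*dt) * [p*0.000000 + (1-p)*1.056900] = 0.594169; exercise = 0.000000; V(2,0) = max -> 0.594169
  V(2,1) = exp(-r*dt) * [p*1.056900 + (1-p)*11.230372] = 6.772274; exercise = 1.880000; V(2,1) = max -> 6.772274
  V(2,2) = exp(-r*dt) * [p*11.230372 + (1-p)*24.355598] = 18.567087; exercise = 18.524839; V(2,2) = max -> 18.567087
  V(1,0) = exp(-r*dt) * [p*0.594169 + (1-p)*6.772274] = 4.065157; exercise = 0.000000; V(1,0) = max -> 4.065157
  V(1,1) = exp(-r*dt) * [p*6.772274 + (1-p)*18.567087] = 13.377743; exercise = 11.166393; V(1,1) = max -> 13.377743
  V(0,0) = exp(-r*dt) * [p*4.065157 + (1-p)*13.377743] = 9.285298; exercise = 1.880000; V(0,0) = max -> 9.285298


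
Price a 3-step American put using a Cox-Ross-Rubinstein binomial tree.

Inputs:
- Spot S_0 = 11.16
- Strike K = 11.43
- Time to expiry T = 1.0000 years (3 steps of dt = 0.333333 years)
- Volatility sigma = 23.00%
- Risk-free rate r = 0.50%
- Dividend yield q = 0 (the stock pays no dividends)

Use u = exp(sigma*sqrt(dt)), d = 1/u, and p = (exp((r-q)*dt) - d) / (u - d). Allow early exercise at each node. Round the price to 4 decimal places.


dt = T/N = 0.333333
u = exp(sigma*sqrt(dt)) = 1.142011; d = 1/u = 0.875648
p = (exp((r-q)*dt) - d) / (u - d) = 0.473113
Discount per step: exp(-r*dt) = 0.998335
Stock lattice S(k, i) with i counting down-moves:
  k=0: S(0,0) = 11.1600
  k=1: S(1,0) = 12.7448; S(1,1) = 9.7722
  k=2: S(2,0) = 14.5547; S(2,1) = 11.1600; S(2,2) = 8.5570
  k=3: S(3,0) = 16.6217; S(3,1) = 12.7448; S(3,2) = 9.7722; S(3,3) = 7.4930
Terminal payoffs V(N, i) = max(K - S_T, 0):
  V(3,0) = 0.000000; V(3,1) = 0.000000; V(3,2) = 1.657763; V(3,3) = 3.937037
Backward induction: V(k, i) = exp(-r*dt) * [p * V(k+1, i) + (1-p) * V(k+1, i+1)]; then take max(V_cont, immediate exercise) for American.
  V(2,0) = exp(-r*dt) * [p*0.000000 + (1-p)*0.000000] = 0.000000; exercise = 0.000000; V(2,0) = max -> 0.000000
  V(2,1) = exp(-r*dt) * [p*0.000000 + (1-p)*1.657763] = 0.871999; exercise = 0.270000; V(2,1) = max -> 0.871999
  V(2,2) = exp(-r*dt) * [p*1.657763 + (1-p)*3.937037] = 2.853922; exercise = 2.872956; V(2,2) = max -> 2.872956
  V(1,0) = exp(-r*dt) * [p*0.000000 + (1-p)*0.871999] = 0.458679; exercise = 0.000000; V(1,0) = max -> 0.458679
  V(1,1) = exp(-r*dt) * [p*0.871999 + (1-p)*2.872956] = 1.923068; exercise = 1.657763; V(1,1) = max -> 1.923068
  V(0,0) = exp(-r*dt) * [p*0.458679 + (1-p)*1.923068] = 1.228197; exercise = 0.270000; V(0,0) = max -> 1.228197

Answer: Price = V(0,0) = 1.2282


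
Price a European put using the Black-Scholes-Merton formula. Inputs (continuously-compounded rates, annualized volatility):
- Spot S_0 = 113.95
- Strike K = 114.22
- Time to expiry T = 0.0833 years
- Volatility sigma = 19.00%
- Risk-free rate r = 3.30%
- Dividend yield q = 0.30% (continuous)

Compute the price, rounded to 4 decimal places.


Answer: Price = 2.4842

Derivation:
d1 = (ln(S/K) + (r - q + 0.5*sigma^2) * T) / (sigma * sqrt(T)) = 0.02983202
d2 = d1 - sigma * sqrt(T) = -0.02500529
exp(-rT) = 0.99725487; exp(-qT) = 0.99975013
P = K * exp(-rT) * N(-d2) - S_0 * exp(-qT) * N(-d1)
N(-d1) = 0.48810051; N(-d2) = 0.50997463
P = 114.2200 * 0.99725487 * 0.50997463 - 113.9500 * 0.99975013 * 0.48810051 = 2.4842


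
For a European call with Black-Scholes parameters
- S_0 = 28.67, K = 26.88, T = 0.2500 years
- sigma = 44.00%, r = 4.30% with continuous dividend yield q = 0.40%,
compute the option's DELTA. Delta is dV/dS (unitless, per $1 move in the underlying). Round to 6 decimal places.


Answer: Delta = 0.672019

Derivation:
d1 = 0.4473580193; d2 = 0.2273580193
phi(d1) = 0.3609545850; exp(-qT) = 0.9990004998; exp(-rT) = 0.9893075748
N(d1) = 0.6726917091
Delta = exp(-qT) * N(d1) = 0.9990004998 * 0.6726917091 = 0.672019


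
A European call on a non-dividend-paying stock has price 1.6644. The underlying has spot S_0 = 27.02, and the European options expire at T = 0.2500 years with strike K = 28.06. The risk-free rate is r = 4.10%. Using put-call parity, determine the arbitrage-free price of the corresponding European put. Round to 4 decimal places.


Answer: Put price = 2.4183

Derivation:
Put-call parity: C - P = S_0 * exp(-qT) - K * exp(-rT).
S_0 * exp(-qT) = 27.0200 * 1.00000000 = 27.02000000
K * exp(-rT) = 28.0600 * 0.98980235 = 27.77385400
P = C - S*exp(-qT) + K*exp(-rT)
P = 1.6644 - 27.02000000 + 27.77385400 = 2.4183


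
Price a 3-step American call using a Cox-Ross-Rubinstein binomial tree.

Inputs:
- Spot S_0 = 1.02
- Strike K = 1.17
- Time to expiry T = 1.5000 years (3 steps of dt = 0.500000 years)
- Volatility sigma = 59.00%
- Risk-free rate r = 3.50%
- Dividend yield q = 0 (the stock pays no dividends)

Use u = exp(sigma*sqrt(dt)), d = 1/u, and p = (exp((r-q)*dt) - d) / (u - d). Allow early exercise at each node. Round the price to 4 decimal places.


dt = T/N = 0.500000
u = exp(sigma*sqrt(dt)) = 1.517695; d = 1/u = 0.658894
p = (exp((r-q)*dt) - d) / (u - d) = 0.417745
Discount per step: exp(-r*dt) = 0.982652
Stock lattice S(k, i) with i counting down-moves:
  k=0: S(0,0) = 1.0200
  k=1: S(1,0) = 1.5480; S(1,1) = 0.6721
  k=2: S(2,0) = 2.3495; S(2,1) = 1.0200; S(2,2) = 0.4428
  k=3: S(3,0) = 3.5658; S(3,1) = 1.5480; S(3,2) = 0.6721; S(3,3) = 0.2918
Terminal payoffs V(N, i) = max(S_T - K, 0):
  V(3,0) = 2.395776; V(3,1) = 0.378049; V(3,2) = 0.000000; V(3,3) = 0.000000
Backward induction: V(k, i) = exp(-r*dt) * [p * V(k+1, i) + (1-p) * V(k+1, i+1)]; then take max(V_cont, immediate exercise) for American.
  V(2,0) = exp(-r*dt) * [p*2.395776 + (1-p)*0.378049] = 1.199764; exercise = 1.179467; V(2,0) = max -> 1.199764
  V(2,1) = exp(-r*dt) * [p*0.378049 + (1-p)*0.000000] = 0.155189; exercise = 0.000000; V(2,1) = max -> 0.155189
  V(2,2) = exp(-r*dt) * [p*0.000000 + (1-p)*0.000000] = 0.000000; exercise = 0.000000; V(2,2) = max -> 0.000000
  V(1,0) = exp(-r*dt) * [p*1.199764 + (1-p)*0.155189] = 0.581293; exercise = 0.378049; V(1,0) = max -> 0.581293
  V(1,1) = exp(-r*dt) * [p*0.155189 + (1-p)*0.000000] = 0.063705; exercise = 0.000000; V(1,1) = max -> 0.063705
  V(0,0) = exp(-r*dt) * [p*0.581293 + (1-p)*0.063705] = 0.275069; exercise = 0.000000; V(0,0) = max -> 0.275069

Answer: Price = V(0,0) = 0.2751


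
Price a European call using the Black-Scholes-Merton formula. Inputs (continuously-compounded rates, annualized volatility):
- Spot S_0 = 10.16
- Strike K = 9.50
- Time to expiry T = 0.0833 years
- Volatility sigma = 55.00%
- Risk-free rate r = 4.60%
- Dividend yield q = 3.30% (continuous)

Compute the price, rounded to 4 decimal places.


d1 = (ln(S/K) + (r - q + 0.5*sigma^2) * T) / (sigma * sqrt(T)) = 0.50931642
d2 = d1 - sigma * sqrt(T) = 0.35057686
exp(-rT) = 0.99617553; exp(-qT) = 0.99725487
C = S_0 * exp(-qT) * N(d1) - K * exp(-rT) * N(d2)
N(d1) = 0.69473478; N(d2) = 0.63704709
C = 10.1600 * 0.99725487 * 0.69473478 - 9.5000 * 0.99617553 * 0.63704709 = 1.0103

Answer: Price = 1.0103


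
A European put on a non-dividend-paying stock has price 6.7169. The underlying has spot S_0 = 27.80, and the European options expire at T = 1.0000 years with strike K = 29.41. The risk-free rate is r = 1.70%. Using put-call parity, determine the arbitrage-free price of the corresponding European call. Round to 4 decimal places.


Answer: Call price = 5.6026

Derivation:
Put-call parity: C - P = S_0 * exp(-qT) - K * exp(-rT).
S_0 * exp(-qT) = 27.8000 * 1.00000000 = 27.80000000
K * exp(-rT) = 29.4100 * 0.98314368 = 28.91425577
C = P + S*exp(-qT) - K*exp(-rT)
C = 6.7169 + 27.80000000 - 28.91425577 = 5.6026


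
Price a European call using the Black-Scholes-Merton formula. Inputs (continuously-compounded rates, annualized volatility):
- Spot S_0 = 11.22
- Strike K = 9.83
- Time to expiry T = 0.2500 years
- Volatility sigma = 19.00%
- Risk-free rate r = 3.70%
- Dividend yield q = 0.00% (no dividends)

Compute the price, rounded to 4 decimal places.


Answer: Price = 1.5103

Derivation:
d1 = (ln(S/K) + (r - q + 0.5*sigma^2) * T) / (sigma * sqrt(T)) = 1.53706806
d2 = d1 - sigma * sqrt(T) = 1.44206806
exp(-rT) = 0.99079265; exp(-qT) = 1.00000000
C = S_0 * exp(-qT) * N(d1) - K * exp(-rT) * N(d2)
N(d1) = 0.93786168; N(d2) = 0.92535841
C = 11.2200 * 1.00000000 * 0.93786168 - 9.8300 * 0.99079265 * 0.92535841 = 1.5103


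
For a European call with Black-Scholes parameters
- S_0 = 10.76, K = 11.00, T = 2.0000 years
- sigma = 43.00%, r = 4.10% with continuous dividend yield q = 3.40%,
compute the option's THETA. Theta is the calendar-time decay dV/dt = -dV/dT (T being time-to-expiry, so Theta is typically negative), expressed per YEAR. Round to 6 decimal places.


Answer: Theta = -0.530479

Derivation:
d1 = 0.2908022385; d2 = -0.3173095933
phi(d1) = 0.3824254663; exp(-qT) = 0.9342604736; exp(-rT) = 0.9212719587
Theta = -S*exp(-qT)*phi(d1)*sigma/(2*sqrt(T)) - r*K*exp(-rT)*N(d2) + q*S*exp(-qT)*N(d1)
N(d1) = 0.6143987134; N(d2) = 0.3755043494; sqrt(T) = 1.4142135624
Term 1 = -10.7600 * 0.9342604736 * 0.3824254663 * 0.4300 / (2 * 1.4142135624) = -0.5844542399
Term 2 = -0.0410 * 11.0000 * 0.9212719587 * 0.3755043494 = -0.1560196740
Term 3 = 0.0340 * 10.7600 * 0.9342604736 * 0.6143987134 = 0.2099952451
Theta = -0.5844542399 + (-0.1560196740) + (0.2099952451) = -0.530479


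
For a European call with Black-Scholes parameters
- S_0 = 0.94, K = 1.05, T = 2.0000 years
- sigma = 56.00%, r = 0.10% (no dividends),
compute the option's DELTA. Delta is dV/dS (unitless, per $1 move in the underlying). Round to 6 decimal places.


d1 = 0.2587687976; d2 = -0.5331907973
phi(d1) = 0.3858065587; exp(-qT) = 1.0000000000; exp(-rT) = 0.9980019987
N(d1) = 0.6020931830
Delta = exp(-qT) * N(d1) = 1.0000000000 * 0.6020931830 = 0.602093

Answer: Delta = 0.602093


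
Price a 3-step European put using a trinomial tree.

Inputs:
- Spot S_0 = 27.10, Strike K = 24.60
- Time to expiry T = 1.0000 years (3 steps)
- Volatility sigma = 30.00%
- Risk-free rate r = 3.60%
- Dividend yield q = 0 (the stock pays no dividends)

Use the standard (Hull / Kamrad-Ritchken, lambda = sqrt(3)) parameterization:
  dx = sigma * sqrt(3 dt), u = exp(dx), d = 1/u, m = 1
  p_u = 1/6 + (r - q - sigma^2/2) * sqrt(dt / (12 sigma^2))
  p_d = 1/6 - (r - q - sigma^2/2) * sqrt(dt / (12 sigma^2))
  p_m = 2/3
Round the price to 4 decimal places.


Answer: Price = V(0,0) = 1.6805

Derivation:
dt = T/N = 0.333333; dx = sigma*sqrt(3*dt) = 0.300000
u = exp(dx) = 1.349859; d = 1/u = 0.740818
p_u = 0.161667, p_m = 0.666667, p_d = 0.171667
Discount per step: exp(-r*dt) = 0.988072
Stock lattice S(k, j) with j the centered position index:
  k=0: S(0,+0) = 27.1000
  k=1: S(1,-1) = 20.0762; S(1,+0) = 27.1000; S(1,+1) = 36.5812
  k=2: S(2,-2) = 14.8728; S(2,-1) = 20.0762; S(2,+0) = 27.1000; S(2,+1) = 36.5812; S(2,+2) = 49.3794
  k=3: S(3,-3) = 11.0180; S(3,-2) = 14.8728; S(3,-1) = 20.0762; S(3,+0) = 27.1000; S(3,+1) = 36.5812; S(3,+2) = 49.3794; S(3,+3) = 66.6552
Terminal payoffs V(N, j) = max(K - S_T, 0):
  V(3,-3) = 13.581962; V(3,-2) = 9.727205; V(3,-1) = 4.523826; V(3,+0) = 0.000000; V(3,+1) = 0.000000; V(3,+2) = 0.000000; V(3,+3) = 0.000000
Backward induction: V(k, j) = exp(-r*dt) * [p_u * V(k+1, j+1) + p_m * V(k+1, j) + p_d * V(k+1, j-1)]
  V(2,-2) = exp(-r*dt) * [p_u*4.523826 + p_m*9.727205 + p_d*13.581962] = 9.433837
  V(2,-1) = exp(-r*dt) * [p_u*0.000000 + p_m*4.523826 + p_d*9.727205] = 4.629828
  V(2,+0) = exp(-r*dt) * [p_u*0.000000 + p_m*0.000000 + p_d*4.523826] = 0.767327
  V(2,+1) = exp(-r*dt) * [p_u*0.000000 + p_m*0.000000 + p_d*0.000000] = 0.000000
  V(2,+2) = exp(-r*dt) * [p_u*0.000000 + p_m*0.000000 + p_d*0.000000] = 0.000000
  V(1,-1) = exp(-r*dt) * [p_u*0.767327 + p_m*4.629828 + p_d*9.433837] = 4.772464
  V(1,+0) = exp(-r*dt) * [p_u*0.000000 + p_m*0.767327 + p_d*4.629828] = 1.290756
  V(1,+1) = exp(-r*dt) * [p_u*0.000000 + p_m*0.000000 + p_d*0.767327] = 0.130153
  V(0,+0) = exp(-r*dt) * [p_u*0.130153 + p_m*1.290756 + p_d*4.772464] = 1.680531


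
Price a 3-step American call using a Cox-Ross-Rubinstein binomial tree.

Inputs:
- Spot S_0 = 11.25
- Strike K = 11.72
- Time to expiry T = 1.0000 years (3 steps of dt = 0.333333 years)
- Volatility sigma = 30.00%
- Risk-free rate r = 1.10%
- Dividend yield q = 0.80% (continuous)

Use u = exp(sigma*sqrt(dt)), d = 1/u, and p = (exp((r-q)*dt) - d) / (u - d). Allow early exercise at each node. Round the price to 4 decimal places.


Answer: Price = V(0,0) = 1.2528

Derivation:
dt = T/N = 0.333333
u = exp(sigma*sqrt(dt)) = 1.189110; d = 1/u = 0.840965
p = (exp((r-q)*dt) - d) / (u - d) = 0.459680
Discount per step: exp(-r*dt) = 0.996340
Stock lattice S(k, i) with i counting down-moves:
  k=0: S(0,0) = 11.2500
  k=1: S(1,0) = 13.3775; S(1,1) = 9.4609
  k=2: S(2,0) = 15.9073; S(2,1) = 11.2500; S(2,2) = 7.9563
  k=3: S(3,0) = 18.9155; S(3,1) = 13.3775; S(3,2) = 9.4609; S(3,3) = 6.6909
Terminal payoffs V(N, i) = max(S_T - K, 0):
  V(3,0) = 7.195532; V(3,1) = 1.657487; V(3,2) = 0.000000; V(3,3) = 0.000000
Backward induction: V(k, i) = exp(-r*dt) * [p * V(k+1, i) + (1-p) * V(k+1, i+1)]; then take max(V_cont, immediate exercise) for American.
  V(2,0) = exp(-r*dt) * [p*7.195532 + (1-p)*1.657487] = 4.187834; exercise = 4.187303; V(2,0) = max -> 4.187834
  V(2,1) = exp(-r*dt) * [p*1.657487 + (1-p)*0.000000] = 0.759126; exercise = 0.000000; V(2,1) = max -> 0.759126
  V(2,2) = exp(-r*dt) * [p*0.000000 + (1-p)*0.000000] = 0.000000; exercise = 0.000000; V(2,2) = max -> 0.000000
  V(1,0) = exp(-r*dt) * [p*4.187834 + (1-p)*0.759126] = 2.326689; exercise = 1.657487; V(1,0) = max -> 2.326689
  V(1,1) = exp(-r*dt) * [p*0.759126 + (1-p)*0.000000] = 0.347678; exercise = 0.000000; V(1,1) = max -> 0.347678
  V(0,0) = exp(-r*dt) * [p*2.326689 + (1-p)*0.347678] = 1.252789; exercise = 0.000000; V(0,0) = max -> 1.252789


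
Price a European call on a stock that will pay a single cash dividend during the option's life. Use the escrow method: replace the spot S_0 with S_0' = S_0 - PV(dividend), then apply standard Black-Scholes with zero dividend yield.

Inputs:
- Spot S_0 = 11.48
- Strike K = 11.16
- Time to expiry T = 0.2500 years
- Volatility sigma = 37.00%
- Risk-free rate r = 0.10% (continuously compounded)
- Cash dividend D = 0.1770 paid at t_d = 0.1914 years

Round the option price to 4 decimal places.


Answer: Price = 0.9026

Derivation:
PV(D) = D * exp(-r * t_d) = 0.1770 * 0.99980862 = 0.17696613
S_0' = S_0 - PV(D) = 11.4800 - 0.17696613 = 11.30303387
d1 = (ln(S_0'/K) + (r + sigma^2/2)*T) / (sigma*sqrt(T)) = 0.16269036
d2 = d1 - sigma*sqrt(T) = -0.02230964
exp(-rT) = 0.99975003
N(d1) = 0.56461888; N(d2) = 0.49110048
C = S_0' * N(d1) - K * exp(-rT) * N(d2) = 11.30303387 * 0.56461888 - 11.1600 * 0.99975003 * 0.49110048 = 0.9026


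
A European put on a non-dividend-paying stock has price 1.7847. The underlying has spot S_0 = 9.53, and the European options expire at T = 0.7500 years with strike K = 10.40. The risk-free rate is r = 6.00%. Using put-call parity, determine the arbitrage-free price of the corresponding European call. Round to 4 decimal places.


Answer: Call price = 1.3723

Derivation:
Put-call parity: C - P = S_0 * exp(-qT) - K * exp(-rT).
S_0 * exp(-qT) = 9.5300 * 1.00000000 = 9.53000000
K * exp(-rT) = 10.4000 * 0.95599748 = 9.94237381
C = P + S*exp(-qT) - K*exp(-rT)
C = 1.7847 + 9.53000000 - 9.94237381 = 1.3723


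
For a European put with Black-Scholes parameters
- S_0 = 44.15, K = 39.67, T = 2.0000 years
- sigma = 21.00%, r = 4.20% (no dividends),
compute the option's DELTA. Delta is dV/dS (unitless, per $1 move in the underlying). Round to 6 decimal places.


d1 = 0.7916151077; d2 = 0.4946302596
phi(d1) = 0.2916310589; exp(-qT) = 1.0000000000; exp(-rT) = 0.9194312561
N(-d1) = 0.2142925676
Delta = -exp(-qT) * N(-d1) = -1.0000000000 * 0.2142925676 = -0.214293

Answer: Delta = -0.214293


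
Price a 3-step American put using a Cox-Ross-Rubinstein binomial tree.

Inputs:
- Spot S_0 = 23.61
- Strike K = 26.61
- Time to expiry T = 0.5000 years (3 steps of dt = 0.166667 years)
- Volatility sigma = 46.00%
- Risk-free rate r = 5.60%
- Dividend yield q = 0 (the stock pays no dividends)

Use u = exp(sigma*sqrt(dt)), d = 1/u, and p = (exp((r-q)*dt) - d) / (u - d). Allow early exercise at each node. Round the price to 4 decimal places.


Answer: Price = V(0,0) = 4.5632

Derivation:
dt = T/N = 0.166667
u = exp(sigma*sqrt(dt)) = 1.206585; d = 1/u = 0.828785
p = (exp((r-q)*dt) - d) / (u - d) = 0.478009
Discount per step: exp(-r*dt) = 0.990710
Stock lattice S(k, i) with i counting down-moves:
  k=0: S(0,0) = 23.6100
  k=1: S(1,0) = 28.4875; S(1,1) = 19.5676
  k=2: S(2,0) = 34.3726; S(2,1) = 23.6100; S(2,2) = 16.2174
  k=3: S(3,0) = 41.4734; S(3,1) = 28.4875; S(3,2) = 19.5676; S(3,3) = 13.4407
Terminal payoffs V(N, i) = max(K - S_T, 0):
  V(3,0) = 0.000000; V(3,1) = 0.000000; V(3,2) = 7.042380; V(3,3) = 13.169296
Backward induction: V(k, i) = exp(-r*dt) * [p * V(k+1, i) + (1-p) * V(k+1, i+1)]; then take max(V_cont, immediate exercise) for American.
  V(2,0) = exp(-r*dt) * [p*0.000000 + (1-p)*0.000000] = 0.000000; exercise = 0.000000; V(2,0) = max -> 0.000000
  V(2,1) = exp(-r*dt) * [p*0.000000 + (1-p)*7.042380] = 3.641909; exercise = 3.000000; V(2,1) = max -> 3.641909
  V(2,2) = exp(-r*dt) * [p*7.042380 + (1-p)*13.169296] = 10.145441; exercise = 10.392646; V(2,2) = max -> 10.392646
  V(1,0) = exp(-r*dt) * [p*0.000000 + (1-p)*3.641909] = 1.883383; exercise = 0.000000; V(1,0) = max -> 1.883383
  V(1,1) = exp(-r*dt) * [p*3.641909 + (1-p)*10.392646] = 7.099164; exercise = 7.042380; V(1,1) = max -> 7.099164
  V(0,0) = exp(-r*dt) * [p*1.883383 + (1-p)*7.099164] = 4.563184; exercise = 3.000000; V(0,0) = max -> 4.563184


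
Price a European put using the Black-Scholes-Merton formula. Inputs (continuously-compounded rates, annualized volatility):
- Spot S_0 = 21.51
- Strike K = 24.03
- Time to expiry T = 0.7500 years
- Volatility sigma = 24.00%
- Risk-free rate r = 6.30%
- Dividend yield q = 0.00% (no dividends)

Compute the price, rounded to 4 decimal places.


Answer: Price = 2.6292

Derivation:
d1 = (ln(S/K) + (r - q + 0.5*sigma^2) * T) / (sigma * sqrt(T)) = -0.20176038
d2 = d1 - sigma * sqrt(T) = -0.40960647
exp(-rT) = 0.95384891; exp(-qT) = 1.00000000
P = K * exp(-rT) * N(-d2) - S_0 * exp(-qT) * N(-d1)
N(-d1) = 0.57994797; N(-d2) = 0.65895268
P = 24.0300 * 0.95384891 * 0.65895268 - 21.5100 * 1.00000000 * 0.57994797 = 2.6292


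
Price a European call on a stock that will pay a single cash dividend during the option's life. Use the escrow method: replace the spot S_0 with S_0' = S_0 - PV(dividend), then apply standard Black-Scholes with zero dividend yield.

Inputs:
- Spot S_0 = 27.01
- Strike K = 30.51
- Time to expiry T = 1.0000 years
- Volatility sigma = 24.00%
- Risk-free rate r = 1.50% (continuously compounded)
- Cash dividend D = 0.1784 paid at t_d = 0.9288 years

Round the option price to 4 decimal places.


Answer: Price = 1.4020

Derivation:
PV(D) = D * exp(-r * t_d) = 0.1784 * 0.98616460 = 0.17593176
S_0' = S_0 - PV(D) = 27.0100 - 0.17593176 = 26.83406824
d1 = (ln(S_0'/K) + (r + sigma^2/2)*T) / (sigma*sqrt(T)) = -0.35242590
d2 = d1 - sigma*sqrt(T) = -0.59242590
exp(-rT) = 0.98511194
N(d1) = 0.36225944; N(d2) = 0.27678271
C = S_0' * N(d1) - K * exp(-rT) * N(d2) = 26.83406824 * 0.36225944 - 30.5100 * 0.98511194 * 0.27678271 = 1.4020
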